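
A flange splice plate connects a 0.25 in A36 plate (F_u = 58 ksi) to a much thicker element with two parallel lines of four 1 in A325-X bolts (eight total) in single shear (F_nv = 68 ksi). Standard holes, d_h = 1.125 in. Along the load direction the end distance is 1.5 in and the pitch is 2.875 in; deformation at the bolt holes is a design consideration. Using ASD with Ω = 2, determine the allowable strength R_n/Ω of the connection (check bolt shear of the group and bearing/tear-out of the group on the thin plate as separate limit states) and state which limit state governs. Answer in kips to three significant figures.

Bolt shear: A_b = π·1²/4 = 0.7854 in²; R_n = 68 × 0.7854 × 8 × 1 = 427.3 kips → 427.3 / 2 = 214 kips.
Bearing (1.2 l_c t F_u ≤ 2.4 d t F_u): upper limit = 2.4·1·0.25·58 = 34.8 kips.
  Edge l_c = 1.5 − 1.125/2 = 0.9375 → r_n = 16.31 kips; interior l_c = 2.875 − 1.125 = 1.75 → r_n = 30.45 kips.
  R_n,bearing = 2·16.31 + 6·30.45 = 215.3 kips → 215.3 / 2 = 108 kips.
Bearing governs: 108 kips.

108 kips (bearing governs)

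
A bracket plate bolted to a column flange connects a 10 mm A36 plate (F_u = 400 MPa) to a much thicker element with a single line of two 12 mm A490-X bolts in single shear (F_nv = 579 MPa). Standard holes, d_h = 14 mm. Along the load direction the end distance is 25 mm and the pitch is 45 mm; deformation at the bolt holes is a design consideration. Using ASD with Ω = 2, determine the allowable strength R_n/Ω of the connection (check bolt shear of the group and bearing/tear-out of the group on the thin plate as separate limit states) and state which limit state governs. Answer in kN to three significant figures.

Bolt shear: A_b = π·12²/4 = 113.1 mm²; R_n = 579 × 113.1 × 2 × 1 / 1000 = 131 kN → 131 / 2 = 65.5 kN.
Bearing (1.2 l_c t F_u ≤ 2.4 d t F_u): upper limit = 2.4·12·10·400 / 1000 = 115.2 kN.
  Edge l_c = 25 − 14/2 = 18 → r_n = 86.4 kN; interior l_c = 45 − 14 = 31 → r_n = 115.2 kN.
  R_n,bearing = 1·86.4 + 1·115.2 = 201.6 kN → 201.6 / 2 = 101 kN.
Bolt shear governs: 65.5 kN.

65.5 kN (bolt shear governs)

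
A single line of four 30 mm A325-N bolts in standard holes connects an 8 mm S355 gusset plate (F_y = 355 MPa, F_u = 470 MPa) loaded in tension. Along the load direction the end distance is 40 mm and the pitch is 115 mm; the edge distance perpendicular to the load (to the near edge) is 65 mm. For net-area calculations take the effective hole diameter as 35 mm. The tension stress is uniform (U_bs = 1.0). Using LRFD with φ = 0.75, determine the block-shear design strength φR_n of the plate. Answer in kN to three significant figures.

Shear plane L_v = 40 + 3·115 = 385 mm; A_gv = 385 × 8 = 3080 mm².
A_nv = (385 − 3.5·35) × 8 = 2100 mm².
A_nt = (65 − 0.5·35) × 8 = 380 mm².
0.6 F_u A_nv = 592.2 kN; 0.6 F_y A_gv = 656 kN → shear rupture governs the shear term.
R_n = 592.2 + 1.0 × 470 × 380 / 1000 = 770.8 kN.
Design strength φR_n = 0.75 × 770.8 = 578 kN.

578 kN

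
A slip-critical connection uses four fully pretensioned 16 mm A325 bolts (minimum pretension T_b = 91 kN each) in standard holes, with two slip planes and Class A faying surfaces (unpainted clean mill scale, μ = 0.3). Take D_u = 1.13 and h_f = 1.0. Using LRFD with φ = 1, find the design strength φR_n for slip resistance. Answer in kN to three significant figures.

R_n = μ · D_u · h_f · T_b · n_s · n_b = 0.3 × 1.13 × 1.0 × 91 × 2 × 4 = 246.8 kN.
Design strength φR_n = 1 × 246.8 = 247 kN.

247 kN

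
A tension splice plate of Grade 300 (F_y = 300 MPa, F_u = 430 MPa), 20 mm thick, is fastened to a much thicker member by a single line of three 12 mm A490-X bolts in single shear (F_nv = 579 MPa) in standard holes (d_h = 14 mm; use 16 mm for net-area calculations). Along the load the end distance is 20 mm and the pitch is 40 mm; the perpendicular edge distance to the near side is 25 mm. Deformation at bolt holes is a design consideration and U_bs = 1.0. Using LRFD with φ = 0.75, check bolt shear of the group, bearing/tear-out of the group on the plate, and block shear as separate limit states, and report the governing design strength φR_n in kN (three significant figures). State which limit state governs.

Bolt shear: A_b = π·12²/4 = 113.1 mm²; R_n = 579 × 113.1 × 3 × 1 / 1000 = 196.5 kN → 0.75 × 196.5 = 147 kN.
Bearing: edge l_c = 13, r_n = 134.2 kN; interior l_c = 26, r_n = 247.7 kN; R_n = 134.2 + 2·247.7 = 629.5 kN → 472 kN.
Block shear: A_gv = 2000, A_nv = 1200, A_nt = 340 mm²; R_n = min(0.6F_uA_nv, 0.6F_yA_gv) + U_bs·F_u·A_nt = 455.8 kN → 342 kN.
Bolt shear governs: 147 kN.

147 kN (bolt shear governs)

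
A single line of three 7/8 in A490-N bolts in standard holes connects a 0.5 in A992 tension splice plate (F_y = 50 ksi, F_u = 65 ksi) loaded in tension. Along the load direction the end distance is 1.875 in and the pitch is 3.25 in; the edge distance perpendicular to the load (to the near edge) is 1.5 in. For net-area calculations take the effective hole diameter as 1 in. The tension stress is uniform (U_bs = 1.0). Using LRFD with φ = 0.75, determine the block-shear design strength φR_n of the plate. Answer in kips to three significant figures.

110 kips

Shear plane L_v = 1.875 + 2·3.25 = 8.375 in; A_gv = 8.375 × 0.5 = 4.188 in².
A_nv = (8.375 − 2.5·1) × 0.5 = 2.938 in².
A_nt = (1.5 − 0.5·1) × 0.5 = 0.5 in².
0.6 F_u A_nv = 114.6 kips; 0.6 F_y A_gv = 125.6 kips → shear rupture governs the shear term.
R_n = 114.6 + 1.0 × 65 × 0.5 = 147.1 kips.
Design strength φR_n = 0.75 × 147.1 = 110 kips.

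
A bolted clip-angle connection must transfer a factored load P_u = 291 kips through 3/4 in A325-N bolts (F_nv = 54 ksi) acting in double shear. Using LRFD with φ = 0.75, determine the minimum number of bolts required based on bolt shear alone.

9 bolts

A_b = π·0.75²/4 = 0.4418 in².
Per-bolt design strength φR_n = 0.75 × 54 × 0.4418 × 2 = 35.78 kips.
n ≥ 291 / 35.78 = 8.132 → use 9 bolts.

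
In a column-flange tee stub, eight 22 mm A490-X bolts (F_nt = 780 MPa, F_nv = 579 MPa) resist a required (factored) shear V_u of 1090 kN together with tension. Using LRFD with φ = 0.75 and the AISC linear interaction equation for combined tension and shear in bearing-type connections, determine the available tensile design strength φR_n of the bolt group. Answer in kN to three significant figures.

A_b = π·22²/4 = 380.1 mm²; f_rv = 1090 × 1000 / (8 × 380.1) = 358.4 MPa.
F'_nt = 1.3 F_nt − (F_nt / φF_nv) f_rv = 1.3·780 − (780/(0.75·579))·358.4 = 370.2 MPa, capped at F_nt → F'_nt = 370.2 MPa.
R_n = F'_nt · A_b · n = 370.2 × 380.1 × 8 / 1000 = 1126 kN.
Design strength φR_n = 0.75 × 1126 = 844 kN.

844 kN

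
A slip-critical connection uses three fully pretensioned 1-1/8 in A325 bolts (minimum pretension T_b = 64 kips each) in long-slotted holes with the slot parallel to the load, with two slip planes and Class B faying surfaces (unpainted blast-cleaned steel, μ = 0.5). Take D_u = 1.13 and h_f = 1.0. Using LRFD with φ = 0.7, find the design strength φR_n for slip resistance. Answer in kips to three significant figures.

152 kips

R_n = μ · D_u · h_f · T_b · n_s · n_b = 0.5 × 1.13 × 1.0 × 64 × 2 × 3 = 217 kips.
Design strength φR_n = 0.7 × 217 = 152 kips.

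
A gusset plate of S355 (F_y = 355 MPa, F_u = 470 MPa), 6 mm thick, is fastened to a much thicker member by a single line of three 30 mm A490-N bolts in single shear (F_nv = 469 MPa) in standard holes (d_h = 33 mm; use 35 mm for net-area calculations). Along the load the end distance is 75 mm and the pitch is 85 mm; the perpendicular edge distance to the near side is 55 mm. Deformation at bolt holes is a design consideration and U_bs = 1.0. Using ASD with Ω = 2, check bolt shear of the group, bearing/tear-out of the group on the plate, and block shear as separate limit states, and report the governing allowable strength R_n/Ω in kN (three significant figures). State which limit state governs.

186 kN (block shear governs)

Bolt shear: A_b = π·30²/4 = 706.9 mm²; R_n = 469 × 706.9 × 3 × 1 / 1000 = 994.5 kN → 994.5 / 2 = 497 kN.
Bearing: edge l_c = 58.5, r_n = 198 kN; interior l_c = 52, r_n = 176 kN; R_n = 198 + 2·176 = 549.9 kN → 275 kN.
Block shear: A_gv = 1470, A_nv = 945, A_nt = 225 mm²; R_n = min(0.6F_uA_nv, 0.6F_yA_gv) + U_bs·F_u·A_nt = 372.2 kN → 186 kN.
Block shear governs: 186 kN.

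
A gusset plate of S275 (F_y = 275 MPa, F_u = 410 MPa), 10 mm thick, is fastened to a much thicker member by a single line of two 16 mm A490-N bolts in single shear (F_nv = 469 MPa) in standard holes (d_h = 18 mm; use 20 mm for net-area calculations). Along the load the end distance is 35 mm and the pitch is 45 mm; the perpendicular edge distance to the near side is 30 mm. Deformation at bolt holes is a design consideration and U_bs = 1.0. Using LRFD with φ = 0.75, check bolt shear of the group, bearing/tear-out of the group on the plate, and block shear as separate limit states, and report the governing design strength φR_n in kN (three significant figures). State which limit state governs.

Bolt shear: A_b = π·16²/4 = 201.1 mm²; R_n = 469 × 201.1 × 2 × 1 / 1000 = 188.6 kN → 0.75 × 188.6 = 141 kN.
Bearing: edge l_c = 26, r_n = 127.9 kN; interior l_c = 27, r_n = 132.8 kN; R_n = 127.9 + 1·132.8 = 260.8 kN → 196 kN.
Block shear: A_gv = 800, A_nv = 500, A_nt = 200 mm²; R_n = min(0.6F_uA_nv, 0.6F_yA_gv) + U_bs·F_u·A_nt = 205 kN → 154 kN.
Bolt shear governs: 141 kN.

141 kN (bolt shear governs)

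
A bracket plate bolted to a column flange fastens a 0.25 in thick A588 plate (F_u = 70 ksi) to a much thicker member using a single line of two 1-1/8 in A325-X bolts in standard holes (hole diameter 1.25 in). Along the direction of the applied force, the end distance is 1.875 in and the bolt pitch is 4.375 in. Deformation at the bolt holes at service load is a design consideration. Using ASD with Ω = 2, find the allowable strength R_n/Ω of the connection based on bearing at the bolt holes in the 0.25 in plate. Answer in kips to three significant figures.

Per bolt r_n = 1.2 l_c t F_u ≤ 2.4 d t F_u; upper limit = 2.4 × 1.125 × 0.25 × 70 = 47.25 kips.
Edge bolt: l_c = 1.875 − 1.25/2 = 1.25 in → 1.2 × 1.25 × 0.25 × 70 = 26.25 → r_n = 26.25 kips.
Interior bolts: l_c = 4.375 − 1.25 = 3.125 in → 1.2 × 3.125 × 0.25 × 70 = 65.62 → r_n = 47.25 kips.
R_n = 1 × 26.25 + 1 × 47.25 = 73.5 kips.
Allowable strength R_n/Ω = 73.5 / 2 = 36.8 kips.

36.8 kips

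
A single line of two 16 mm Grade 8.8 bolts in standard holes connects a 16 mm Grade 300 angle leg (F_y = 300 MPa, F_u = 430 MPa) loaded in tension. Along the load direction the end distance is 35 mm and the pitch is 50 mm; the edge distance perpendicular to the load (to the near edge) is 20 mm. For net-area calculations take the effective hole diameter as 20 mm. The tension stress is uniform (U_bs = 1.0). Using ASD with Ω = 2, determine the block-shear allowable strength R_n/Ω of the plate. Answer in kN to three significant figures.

Shear plane L_v = 35 + 1·50 = 85 mm; A_gv = 85 × 16 = 1360 mm².
A_nv = (85 − 1.5·20) × 16 = 880 mm².
A_nt = (20 − 0.5·20) × 16 = 160 mm².
0.6 F_u A_nv = 227 kN; 0.6 F_y A_gv = 244.8 kN → shear rupture governs the shear term.
R_n = 227 + 1.0 × 430 × 160 / 1000 = 295.8 kN.
Allowable strength R_n/Ω = 295.8 / 2 = 148 kN.

148 kN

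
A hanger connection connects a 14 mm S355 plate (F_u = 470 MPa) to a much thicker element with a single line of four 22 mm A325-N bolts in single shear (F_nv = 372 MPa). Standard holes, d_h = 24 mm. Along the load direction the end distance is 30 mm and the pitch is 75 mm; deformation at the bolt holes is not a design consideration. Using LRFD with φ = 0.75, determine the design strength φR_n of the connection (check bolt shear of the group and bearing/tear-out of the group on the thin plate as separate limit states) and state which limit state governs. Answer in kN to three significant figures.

424 kN (bolt shear governs)

Bolt shear: A_b = π·22²/4 = 380.1 mm²; R_n = 372 × 380.1 × 4 × 1 / 1000 = 565.6 kN → 0.75 × 565.6 = 424 kN.
Bearing (1.5 l_c t F_u ≤ 3.0 d t F_u): upper limit = 3.0·22·14·470 / 1000 = 434.3 kN.
  Edge l_c = 30 − 24/2 = 18 → r_n = 177.7 kN; interior l_c = 75 − 24 = 51 → r_n = 434.3 kN.
  R_n,bearing = 1·177.7 + 3·434.3 = 1481 kN → 0.75 × 1481 = 1110 kN.
Bolt shear governs: 424 kN.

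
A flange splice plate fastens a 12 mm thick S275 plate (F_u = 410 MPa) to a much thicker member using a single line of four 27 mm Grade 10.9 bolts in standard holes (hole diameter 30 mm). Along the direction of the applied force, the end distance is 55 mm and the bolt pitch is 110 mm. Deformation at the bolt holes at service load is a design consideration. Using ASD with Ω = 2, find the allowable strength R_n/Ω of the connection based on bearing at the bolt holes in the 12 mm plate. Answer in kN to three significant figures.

596 kN

Per bolt r_n = 1.2 l_c t F_u ≤ 2.4 d t F_u; upper limit = 2.4 × 27 × 12 × 410 / 1000 = 318.8 kN.
Edge bolt: l_c = 55 − 30/2 = 40 mm → 1.2 × 40 × 12 × 410 / 1000 = 236.2 → r_n = 236.2 kN.
Interior bolts: l_c = 110 − 30 = 80 mm → 1.2 × 80 × 12 × 410 / 1000 = 472.3 → r_n = 318.8 kN.
R_n = 1 × 236.2 + 3 × 318.8 = 1193 kN.
Allowable strength R_n/Ω = 1193 / 2 = 596 kN.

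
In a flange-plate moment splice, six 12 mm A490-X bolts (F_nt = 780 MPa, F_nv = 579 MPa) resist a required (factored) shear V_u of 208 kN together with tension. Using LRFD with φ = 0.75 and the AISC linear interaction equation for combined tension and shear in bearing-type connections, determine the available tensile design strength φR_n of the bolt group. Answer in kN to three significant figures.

A_b = π·12²/4 = 113.1 mm²; f_rv = 208 × 1000 / (6 × 113.1) = 306.5 MPa.
F'_nt = 1.3 F_nt − (F_nt / φF_nv) f_rv = 1.3·780 − (780/(0.75·579))·306.5 = 463.4 MPa, capped at F_nt → F'_nt = 463.4 MPa.
R_n = F'_nt · A_b · n = 463.4 × 113.1 × 6 / 1000 = 314.5 kN.
Design strength φR_n = 0.75 × 314.5 = 236 kN.

236 kN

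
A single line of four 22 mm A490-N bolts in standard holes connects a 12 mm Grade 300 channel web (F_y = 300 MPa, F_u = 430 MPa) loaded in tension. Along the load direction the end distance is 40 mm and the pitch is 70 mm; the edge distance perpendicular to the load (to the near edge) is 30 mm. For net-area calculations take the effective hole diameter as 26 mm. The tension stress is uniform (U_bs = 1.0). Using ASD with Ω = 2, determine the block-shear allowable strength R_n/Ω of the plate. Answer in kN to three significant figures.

290 kN

Shear plane L_v = 40 + 3·70 = 250 mm; A_gv = 250 × 12 = 3000 mm².
A_nv = (250 − 3.5·26) × 12 = 1908 mm².
A_nt = (30 − 0.5·26) × 12 = 204 mm².
0.6 F_u A_nv = 492.3 kN; 0.6 F_y A_gv = 540 kN → shear rupture governs the shear term.
R_n = 492.3 + 1.0 × 430 × 204 / 1000 = 580 kN.
Allowable strength R_n/Ω = 580 / 2 = 290 kN.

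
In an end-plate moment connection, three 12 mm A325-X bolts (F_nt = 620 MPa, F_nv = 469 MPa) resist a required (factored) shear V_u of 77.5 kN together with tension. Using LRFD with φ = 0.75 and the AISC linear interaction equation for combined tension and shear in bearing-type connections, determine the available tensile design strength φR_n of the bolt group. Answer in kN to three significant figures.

A_b = π·12²/4 = 113.1 mm²; f_rv = 77.5 × 1000 / (3 × 113.1) = 228.4 MPa.
F'_nt = 1.3 F_nt − (F_nt / φF_nv) f_rv = 1.3·620 − (620/(0.75·469))·228.4 = 403.4 MPa, capped at F_nt → F'_nt = 403.4 MPa.
R_n = F'_nt · A_b · n = 403.4 × 113.1 × 3 / 1000 = 136.9 kN.
Design strength φR_n = 0.75 × 136.9 = 103 kN.

103 kN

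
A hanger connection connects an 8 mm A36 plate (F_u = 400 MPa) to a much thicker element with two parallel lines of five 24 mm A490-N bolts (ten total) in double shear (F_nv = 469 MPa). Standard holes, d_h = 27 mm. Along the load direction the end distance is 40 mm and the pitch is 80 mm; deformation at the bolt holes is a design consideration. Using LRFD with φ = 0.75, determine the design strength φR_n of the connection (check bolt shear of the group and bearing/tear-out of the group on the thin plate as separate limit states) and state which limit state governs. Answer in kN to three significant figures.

1260 kN (bearing governs)

Bolt shear: A_b = π·24²/4 = 452.4 mm²; R_n = 469 × 452.4 × 10 × 2 / 1000 = 4243 kN → 0.75 × 4243 = 3180 kN.
Bearing (1.2 l_c t F_u ≤ 2.4 d t F_u): upper limit = 2.4·24·8·400 / 1000 = 184.3 kN.
  Edge l_c = 40 − 27/2 = 26.5 → r_n = 101.8 kN; interior l_c = 80 − 27 = 53 → r_n = 184.3 kN.
  R_n,bearing = 2·101.8 + 8·184.3 = 1678 kN → 0.75 × 1678 = 1260 kN.
Bearing governs: 1260 kN.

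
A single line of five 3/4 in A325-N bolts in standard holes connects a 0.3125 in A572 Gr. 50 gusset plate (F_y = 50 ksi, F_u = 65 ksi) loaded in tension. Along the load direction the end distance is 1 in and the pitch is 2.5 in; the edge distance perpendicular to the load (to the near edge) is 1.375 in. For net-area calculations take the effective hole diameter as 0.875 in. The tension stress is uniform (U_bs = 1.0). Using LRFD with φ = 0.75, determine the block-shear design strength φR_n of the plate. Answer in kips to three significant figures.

78.8 kips

Shear plane L_v = 1 + 4·2.5 = 11 in; A_gv = 11 × 0.3125 = 3.438 in².
A_nv = (11 − 4.5·0.875) × 0.3125 = 2.207 in².
A_nt = (1.375 − 0.5·0.875) × 0.3125 = 0.293 in².
0.6 F_u A_nv = 86.07 kips; 0.6 F_y A_gv = 103.1 kips → shear rupture governs the shear term.
R_n = 86.07 + 1.0 × 65 × 0.293 = 105.1 kips.
Design strength φR_n = 0.75 × 105.1 = 78.8 kips.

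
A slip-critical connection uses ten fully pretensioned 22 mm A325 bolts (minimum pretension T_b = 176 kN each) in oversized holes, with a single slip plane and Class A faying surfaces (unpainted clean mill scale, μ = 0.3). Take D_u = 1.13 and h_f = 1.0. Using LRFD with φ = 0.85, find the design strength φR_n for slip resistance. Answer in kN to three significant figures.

507 kN

R_n = μ · D_u · h_f · T_b · n_s · n_b = 0.3 × 1.13 × 1.0 × 176 × 1 × 10 = 596.6 kN.
Design strength φR_n = 0.85 × 596.6 = 507 kN.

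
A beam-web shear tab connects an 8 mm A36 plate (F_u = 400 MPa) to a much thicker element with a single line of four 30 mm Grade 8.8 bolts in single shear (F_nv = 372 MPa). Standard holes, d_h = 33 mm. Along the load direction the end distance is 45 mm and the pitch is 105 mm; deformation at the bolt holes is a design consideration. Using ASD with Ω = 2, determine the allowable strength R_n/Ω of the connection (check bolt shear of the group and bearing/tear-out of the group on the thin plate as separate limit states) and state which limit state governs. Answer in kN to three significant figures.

Bolt shear: A_b = π·30²/4 = 706.9 mm²; R_n = 372 × 706.9 × 4 × 1 / 1000 = 1052 kN → 1052 / 2 = 526 kN.
Bearing (1.2 l_c t F_u ≤ 2.4 d t F_u): upper limit = 2.4·30·8·400 / 1000 = 230.4 kN.
  Edge l_c = 45 − 33/2 = 28.5 → r_n = 109.4 kN; interior l_c = 105 − 33 = 72 → r_n = 230.4 kN.
  R_n,bearing = 1·109.4 + 3·230.4 = 800.6 kN → 800.6 / 2 = 400 kN.
Bearing governs: 400 kN.

400 kN (bearing governs)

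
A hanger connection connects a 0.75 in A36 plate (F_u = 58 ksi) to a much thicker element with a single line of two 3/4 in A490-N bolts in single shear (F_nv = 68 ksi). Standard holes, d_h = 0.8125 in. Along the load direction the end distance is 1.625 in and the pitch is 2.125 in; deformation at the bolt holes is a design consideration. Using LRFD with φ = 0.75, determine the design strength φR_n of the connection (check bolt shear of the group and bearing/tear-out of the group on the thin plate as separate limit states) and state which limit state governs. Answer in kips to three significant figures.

Bolt shear: A_b = π·0.75²/4 = 0.4418 in²; R_n = 68 × 0.4418 × 2 × 1 = 60.08 kips → 0.75 × 60.08 = 45.1 kips.
Bearing (1.2 l_c t F_u ≤ 2.4 d t F_u): upper limit = 2.4·0.75·0.75·58 = 78.3 kips.
  Edge l_c = 1.625 − 0.8125/2 = 1.219 → r_n = 63.62 kips; interior l_c = 2.125 − 0.8125 = 1.312 → r_n = 68.51 kips.
  R_n,bearing = 1·63.62 + 1·68.51 = 132.1 kips → 0.75 × 132.1 = 99.1 kips.
Bolt shear governs: 45.1 kips.

45.1 kips (bolt shear governs)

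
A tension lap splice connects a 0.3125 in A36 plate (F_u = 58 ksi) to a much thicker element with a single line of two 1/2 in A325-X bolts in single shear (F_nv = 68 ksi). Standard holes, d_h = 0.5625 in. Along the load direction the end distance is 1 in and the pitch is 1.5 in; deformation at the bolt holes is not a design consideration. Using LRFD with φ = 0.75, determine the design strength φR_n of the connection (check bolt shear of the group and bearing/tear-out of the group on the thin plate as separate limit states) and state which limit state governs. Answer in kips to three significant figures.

20 kips (bolt shear governs)

Bolt shear: A_b = π·0.5²/4 = 0.1963 in²; R_n = 68 × 0.1963 × 2 × 1 = 26.7 kips → 0.75 × 26.7 = 20 kips.
Bearing (1.5 l_c t F_u ≤ 3.0 d t F_u): upper limit = 3.0·0.5·0.3125·58 = 27.19 kips.
  Edge l_c = 1 − 0.5625/2 = 0.7188 → r_n = 19.54 kips; interior l_c = 1.5 − 0.5625 = 0.9375 → r_n = 25.49 kips.
  R_n,bearing = 1·19.54 + 1·25.49 = 45.03 kips → 0.75 × 45.03 = 33.8 kips.
Bolt shear governs: 20 kips.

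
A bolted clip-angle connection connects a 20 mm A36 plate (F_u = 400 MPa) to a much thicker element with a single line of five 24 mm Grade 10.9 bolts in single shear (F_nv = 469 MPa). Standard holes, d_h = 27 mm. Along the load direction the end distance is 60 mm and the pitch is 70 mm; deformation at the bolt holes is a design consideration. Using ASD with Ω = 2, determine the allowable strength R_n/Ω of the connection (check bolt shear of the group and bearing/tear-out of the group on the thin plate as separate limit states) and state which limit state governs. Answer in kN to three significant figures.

Bolt shear: A_b = π·24²/4 = 452.4 mm²; R_n = 469 × 452.4 × 5 × 1 / 1000 = 1061 kN → 1061 / 2 = 530 kN.
Bearing (1.2 l_c t F_u ≤ 2.4 d t F_u): upper limit = 2.4·24·20·400 / 1000 = 460.8 kN.
  Edge l_c = 60 − 27/2 = 46.5 → r_n = 446.4 kN; interior l_c = 70 − 27 = 43 → r_n = 412.8 kN.
  R_n,bearing = 1·446.4 + 4·412.8 = 2098 kN → 2098 / 2 = 1050 kN.
Bolt shear governs: 530 kN.

530 kN (bolt shear governs)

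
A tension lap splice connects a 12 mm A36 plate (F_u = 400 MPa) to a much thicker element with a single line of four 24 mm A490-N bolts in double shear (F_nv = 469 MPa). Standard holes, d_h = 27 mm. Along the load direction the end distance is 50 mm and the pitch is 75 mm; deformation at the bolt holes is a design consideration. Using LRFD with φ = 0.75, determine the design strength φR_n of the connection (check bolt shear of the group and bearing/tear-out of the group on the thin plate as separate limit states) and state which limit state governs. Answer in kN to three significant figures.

780 kN (bearing governs)

Bolt shear: A_b = π·24²/4 = 452.4 mm²; R_n = 469 × 452.4 × 4 × 2 / 1000 = 1697 kN → 0.75 × 1697 = 1270 kN.
Bearing (1.2 l_c t F_u ≤ 2.4 d t F_u): upper limit = 2.4·24·12·400 / 1000 = 276.5 kN.
  Edge l_c = 50 − 27/2 = 36.5 → r_n = 210.2 kN; interior l_c = 75 − 27 = 48 → r_n = 276.5 kN.
  R_n,bearing = 1·210.2 + 3·276.5 = 1040 kN → 0.75 × 1040 = 780 kN.
Bearing governs: 780 kN.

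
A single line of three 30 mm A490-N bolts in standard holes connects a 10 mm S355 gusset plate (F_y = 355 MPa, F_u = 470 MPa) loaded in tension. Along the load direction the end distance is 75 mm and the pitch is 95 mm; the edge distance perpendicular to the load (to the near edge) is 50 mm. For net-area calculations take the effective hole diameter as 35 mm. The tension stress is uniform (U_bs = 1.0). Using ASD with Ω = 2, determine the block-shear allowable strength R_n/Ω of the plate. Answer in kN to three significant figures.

327 kN

Shear plane L_v = 75 + 2·95 = 265 mm; A_gv = 265 × 10 = 2650 mm².
A_nv = (265 − 2.5·35) × 10 = 1775 mm².
A_nt = (50 − 0.5·35) × 10 = 325 mm².
0.6 F_u A_nv = 500.6 kN; 0.6 F_y A_gv = 564.5 kN → shear rupture governs the shear term.
R_n = 500.6 + 1.0 × 470 × 325 / 1000 = 653.3 kN.
Allowable strength R_n/Ω = 653.3 / 2 = 327 kN.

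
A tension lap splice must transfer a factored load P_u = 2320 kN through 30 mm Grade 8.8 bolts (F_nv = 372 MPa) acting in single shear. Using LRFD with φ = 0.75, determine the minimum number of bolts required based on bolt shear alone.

12 bolts

A_b = π·30²/4 = 706.9 mm².
Per-bolt design strength φR_n = 0.75 × 372 × 706.9 × 1 / 1000 = 197.2 kN.
n ≥ 2320 / 197.2 = 11.76 → use 12 bolts.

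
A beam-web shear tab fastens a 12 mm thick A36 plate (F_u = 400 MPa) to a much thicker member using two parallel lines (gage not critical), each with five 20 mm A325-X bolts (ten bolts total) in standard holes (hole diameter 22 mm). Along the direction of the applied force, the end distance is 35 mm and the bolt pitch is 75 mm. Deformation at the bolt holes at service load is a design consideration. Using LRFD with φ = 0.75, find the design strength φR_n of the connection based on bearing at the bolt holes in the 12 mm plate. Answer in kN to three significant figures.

1590 kN

Per bolt r_n = 1.2 l_c t F_u ≤ 2.4 d t F_u; upper limit = 2.4 × 20 × 12 × 400 / 1000 = 230.4 kN.
Edge bolt: l_c = 35 − 22/2 = 24 mm → 1.2 × 24 × 12 × 400 / 1000 = 138.2 → r_n = 138.2 kN.
Interior bolts: l_c = 75 − 22 = 53 mm → 1.2 × 53 × 12 × 400 / 1000 = 305.3 → r_n = 230.4 kN.
R_n = 2 × 138.2 + 8 × 230.4 = 2120 kN.
Design strength φR_n = 0.75 × 2120 = 1590 kN.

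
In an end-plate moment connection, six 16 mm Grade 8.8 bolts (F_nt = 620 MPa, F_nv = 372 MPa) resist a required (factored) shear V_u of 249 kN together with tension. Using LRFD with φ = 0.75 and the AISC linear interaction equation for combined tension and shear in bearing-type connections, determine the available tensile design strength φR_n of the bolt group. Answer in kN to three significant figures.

A_b = π·16²/4 = 201.1 mm²; f_rv = 249 × 1000 / (6 × 201.1) = 206.4 MPa.
F'_nt = 1.3 F_nt − (F_nt / φF_nv) f_rv = 1.3·620 − (620/(0.75·372))·206.4 = 347.3 MPa, capped at F_nt → F'_nt = 347.3 MPa.
R_n = F'_nt · A_b · n = 347.3 × 201.1 × 6 / 1000 = 419 kN.
Design strength φR_n = 0.75 × 419 = 314 kN.

314 kN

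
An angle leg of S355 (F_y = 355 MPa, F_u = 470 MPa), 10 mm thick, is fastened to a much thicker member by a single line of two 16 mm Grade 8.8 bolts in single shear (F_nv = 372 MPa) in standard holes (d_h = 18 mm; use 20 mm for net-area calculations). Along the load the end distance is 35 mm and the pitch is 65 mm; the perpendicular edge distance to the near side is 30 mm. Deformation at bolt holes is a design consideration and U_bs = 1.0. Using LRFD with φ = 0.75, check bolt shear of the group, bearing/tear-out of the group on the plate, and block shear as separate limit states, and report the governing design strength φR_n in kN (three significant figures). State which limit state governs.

Bolt shear: A_b = π·16²/4 = 201.1 mm²; R_n = 372 × 201.1 × 2 × 1 / 1000 = 149.6 kN → 0.75 × 149.6 = 112 kN.
Bearing: edge l_c = 26, r_n = 146.6 kN; interior l_c = 47, r_n = 180.5 kN; R_n = 146.6 + 1·180.5 = 327.1 kN → 245 kN.
Block shear: A_gv = 1000, A_nv = 700, A_nt = 200 mm²; R_n = min(0.6F_uA_nv, 0.6F_yA_gv) + U_bs·F_u·A_nt = 291.4 kN → 219 kN.
Bolt shear governs: 112 kN.

112 kN (bolt shear governs)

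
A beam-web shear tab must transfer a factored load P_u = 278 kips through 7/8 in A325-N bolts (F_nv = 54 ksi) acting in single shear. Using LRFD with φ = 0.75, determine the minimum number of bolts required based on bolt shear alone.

12 bolts

A_b = π·0.875²/4 = 0.6013 in².
Per-bolt design strength φR_n = 0.75 × 54 × 0.6013 × 1 = 24.35 kips.
n ≥ 278 / 24.35 = 11.42 → use 12 bolts.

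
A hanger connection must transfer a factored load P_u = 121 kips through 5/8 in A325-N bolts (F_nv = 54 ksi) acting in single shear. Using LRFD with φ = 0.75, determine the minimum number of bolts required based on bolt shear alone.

A_b = π·0.625²/4 = 0.3068 in².
Per-bolt design strength φR_n = 0.75 × 54 × 0.3068 × 1 = 12.43 kips.
n ≥ 121 / 12.43 = 9.738 → use 10 bolts.

10 bolts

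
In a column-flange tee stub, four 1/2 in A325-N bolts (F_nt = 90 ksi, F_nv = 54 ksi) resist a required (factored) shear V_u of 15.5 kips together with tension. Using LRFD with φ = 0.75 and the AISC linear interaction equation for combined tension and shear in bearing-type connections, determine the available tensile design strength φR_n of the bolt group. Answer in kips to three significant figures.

A_b = π·0.5²/4 = 0.1963 in²; f_rv = 15.5 / (4 × 0.1963) = 19.74 ksi.
F'_nt = 1.3 F_nt − (F_nt / φF_nv) f_rv = 1.3·90 − (90/(0.75·54))·19.74 = 73.14 ksi, capped at F_nt → F'_nt = 73.14 ksi.
R_n = F'_nt · A_b · n = 73.14 × 0.1963 × 4 = 57.45 kips.
Design strength φR_n = 0.75 × 57.45 = 43.1 kips.

43.1 kips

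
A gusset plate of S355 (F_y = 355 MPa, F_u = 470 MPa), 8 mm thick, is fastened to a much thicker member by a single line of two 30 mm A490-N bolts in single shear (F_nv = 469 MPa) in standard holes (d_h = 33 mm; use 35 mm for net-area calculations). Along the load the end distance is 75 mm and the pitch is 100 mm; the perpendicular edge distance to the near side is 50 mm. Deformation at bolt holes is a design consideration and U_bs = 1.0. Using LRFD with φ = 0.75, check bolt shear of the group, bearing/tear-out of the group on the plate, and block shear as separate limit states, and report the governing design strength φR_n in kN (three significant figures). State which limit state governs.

Bolt shear: A_b = π·30²/4 = 706.9 mm²; R_n = 469 × 706.9 × 2 × 1 / 1000 = 663 kN → 0.75 × 663 = 497 kN.
Bearing: edge l_c = 58.5, r_n = 264 kN; interior l_c = 67, r_n = 270.7 kN; R_n = 264 + 1·270.7 = 534.7 kN → 401 kN.
Block shear: A_gv = 1400, A_nv = 980, A_nt = 260 mm²; R_n = min(0.6F_uA_nv, 0.6F_yA_gv) + U_bs·F_u·A_nt = 398.6 kN → 299 kN.
Block shear governs: 299 kN.

299 kN (block shear governs)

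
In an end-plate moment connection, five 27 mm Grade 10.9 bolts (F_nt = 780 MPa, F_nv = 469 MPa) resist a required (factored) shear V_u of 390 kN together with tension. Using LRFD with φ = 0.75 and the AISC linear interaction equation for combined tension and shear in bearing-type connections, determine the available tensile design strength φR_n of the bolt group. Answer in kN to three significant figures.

A_b = π·27²/4 = 572.6 mm²; f_rv = 390 × 1000 / (5 × 572.6) = 136.2 MPa.
F'_nt = 1.3 F_nt − (F_nt / φF_nv) f_rv = 1.3·780 − (780/(0.75·469))·136.2 = 711.9 MPa, capped at F_nt → F'_nt = 711.9 MPa.
R_n = F'_nt · A_b · n = 711.9 × 572.6 × 5 / 1000 = 2038 kN.
Design strength φR_n = 0.75 × 2038 = 1530 kN.

1530 kN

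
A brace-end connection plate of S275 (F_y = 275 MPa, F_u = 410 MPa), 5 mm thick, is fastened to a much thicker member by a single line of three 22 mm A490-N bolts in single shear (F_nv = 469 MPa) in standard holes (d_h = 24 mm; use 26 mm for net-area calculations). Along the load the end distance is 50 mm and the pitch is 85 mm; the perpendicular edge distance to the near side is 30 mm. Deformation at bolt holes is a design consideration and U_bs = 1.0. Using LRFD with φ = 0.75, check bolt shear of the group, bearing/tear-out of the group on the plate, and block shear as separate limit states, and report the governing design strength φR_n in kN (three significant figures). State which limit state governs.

Bolt shear: A_b = π·22²/4 = 380.1 mm²; R_n = 469 × 380.1 × 3 × 1 / 1000 = 534.8 kN → 0.75 × 534.8 = 401 kN.
Bearing: edge l_c = 38, r_n = 93.48 kN; interior l_c = 61, r_n = 108.2 kN; R_n = 93.48 + 2·108.2 = 310 kN → 232 kN.
Block shear: A_gv = 1100, A_nv = 775, A_nt = 85 mm²; R_n = min(0.6F_uA_nv, 0.6F_yA_gv) + U_bs·F_u·A_nt = 216.3 kN → 162 kN.
Block shear governs: 162 kN.

162 kN (block shear governs)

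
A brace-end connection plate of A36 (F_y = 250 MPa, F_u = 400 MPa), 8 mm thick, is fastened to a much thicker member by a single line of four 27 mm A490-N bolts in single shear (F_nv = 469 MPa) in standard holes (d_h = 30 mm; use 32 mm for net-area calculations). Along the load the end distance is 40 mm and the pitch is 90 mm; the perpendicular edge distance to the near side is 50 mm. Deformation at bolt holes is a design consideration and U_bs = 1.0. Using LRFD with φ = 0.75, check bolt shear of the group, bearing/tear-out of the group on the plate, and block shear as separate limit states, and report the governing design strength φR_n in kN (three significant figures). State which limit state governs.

Bolt shear: A_b = π·27²/4 = 572.6 mm²; R_n = 469 × 572.6 × 4 × 1 / 1000 = 1074 kN → 0.75 × 1074 = 806 kN.
Bearing: edge l_c = 25, r_n = 96 kN; interior l_c = 60, r_n = 207.4 kN; R_n = 96 + 3·207.4 = 718.1 kN → 539 kN.
Block shear: A_gv = 2480, A_nv = 1584, A_nt = 272 mm²; R_n = min(0.6F_uA_nv, 0.6F_yA_gv) + U_bs·F_u·A_nt = 480.8 kN → 361 kN.
Block shear governs: 361 kN.

361 kN (block shear governs)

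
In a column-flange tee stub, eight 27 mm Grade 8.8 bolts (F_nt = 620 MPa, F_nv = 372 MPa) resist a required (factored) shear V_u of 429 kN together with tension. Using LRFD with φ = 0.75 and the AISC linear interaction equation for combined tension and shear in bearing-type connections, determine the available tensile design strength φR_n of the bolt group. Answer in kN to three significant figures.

A_b = π·27²/4 = 572.6 mm²; f_rv = 429 × 1000 / (8 × 572.6) = 93.66 MPa.
F'_nt = 1.3 F_nt − (F_nt / φF_nv) f_rv = 1.3·620 − (620/(0.75·372))·93.66 = 597.9 MPa, capped at F_nt → F'_nt = 597.9 MPa.
R_n = F'_nt · A_b · n = 597.9 × 572.6 × 8 / 1000 = 2739 kN.
Design strength φR_n = 0.75 × 2739 = 2050 kN.

2050 kN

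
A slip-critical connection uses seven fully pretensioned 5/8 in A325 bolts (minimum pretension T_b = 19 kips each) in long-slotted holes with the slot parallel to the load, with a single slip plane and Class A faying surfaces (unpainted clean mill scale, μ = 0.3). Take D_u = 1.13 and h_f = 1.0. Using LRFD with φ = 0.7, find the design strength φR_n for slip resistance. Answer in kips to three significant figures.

R_n = μ · D_u · h_f · T_b · n_s · n_b = 0.3 × 1.13 × 1.0 × 19 × 1 × 7 = 45.09 kips.
Design strength φR_n = 0.7 × 45.09 = 31.6 kips.

31.6 kips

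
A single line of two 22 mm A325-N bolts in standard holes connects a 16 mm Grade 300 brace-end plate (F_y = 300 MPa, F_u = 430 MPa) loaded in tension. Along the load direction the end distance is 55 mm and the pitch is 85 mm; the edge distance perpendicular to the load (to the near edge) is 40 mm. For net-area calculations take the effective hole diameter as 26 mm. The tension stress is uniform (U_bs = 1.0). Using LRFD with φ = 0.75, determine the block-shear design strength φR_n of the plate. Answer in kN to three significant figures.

442 kN

Shear plane L_v = 55 + 1·85 = 140 mm; A_gv = 140 × 16 = 2240 mm².
A_nv = (140 − 1.5·26) × 16 = 1616 mm².
A_nt = (40 − 0.5·26) × 16 = 432 mm².
0.6 F_u A_nv = 416.9 kN; 0.6 F_y A_gv = 403.2 kN → shear yielding governs the shear term.
R_n = 403.2 + 1.0 × 430 × 432 / 1000 = 589 kN.
Design strength φR_n = 0.75 × 589 = 442 kN.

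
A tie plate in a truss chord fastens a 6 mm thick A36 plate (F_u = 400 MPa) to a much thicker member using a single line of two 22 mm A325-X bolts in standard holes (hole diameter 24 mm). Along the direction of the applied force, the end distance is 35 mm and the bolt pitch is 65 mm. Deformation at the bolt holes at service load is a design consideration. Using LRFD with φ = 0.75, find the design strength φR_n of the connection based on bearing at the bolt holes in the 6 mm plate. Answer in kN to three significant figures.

138 kN

Per bolt r_n = 1.2 l_c t F_u ≤ 2.4 d t F_u; upper limit = 2.4 × 22 × 6 × 400 / 1000 = 126.7 kN.
Edge bolt: l_c = 35 − 24/2 = 23 mm → 1.2 × 23 × 6 × 400 / 1000 = 66.24 → r_n = 66.24 kN.
Interior bolts: l_c = 65 − 24 = 41 mm → 1.2 × 41 × 6 × 400 / 1000 = 118.1 → r_n = 118.1 kN.
R_n = 1 × 66.24 + 1 × 118.1 = 184.3 kN.
Design strength φR_n = 0.75 × 184.3 = 138 kN.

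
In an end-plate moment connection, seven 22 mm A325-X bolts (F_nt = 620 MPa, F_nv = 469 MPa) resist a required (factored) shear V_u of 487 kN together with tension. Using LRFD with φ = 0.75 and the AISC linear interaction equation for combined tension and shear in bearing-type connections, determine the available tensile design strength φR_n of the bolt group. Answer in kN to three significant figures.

965 kN

A_b = π·22²/4 = 380.1 mm²; f_rv = 487 × 1000 / (7 × 380.1) = 183 MPa.
F'_nt = 1.3 F_nt − (F_nt / φF_nv) f_rv = 1.3·620 − (620/(0.75·469))·183 = 483.4 MPa, capped at F_nt → F'_nt = 483.4 MPa.
R_n = F'_nt · A_b · n = 483.4 × 380.1 × 7 / 1000 = 1286 kN.
Design strength φR_n = 0.75 × 1286 = 965 kN.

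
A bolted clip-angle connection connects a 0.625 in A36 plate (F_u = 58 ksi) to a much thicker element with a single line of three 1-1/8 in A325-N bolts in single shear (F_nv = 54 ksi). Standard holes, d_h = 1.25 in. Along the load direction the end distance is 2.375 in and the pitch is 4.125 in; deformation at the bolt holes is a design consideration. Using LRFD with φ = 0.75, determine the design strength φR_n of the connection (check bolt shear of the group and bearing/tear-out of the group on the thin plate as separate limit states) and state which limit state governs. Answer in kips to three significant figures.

121 kips (bolt shear governs)

Bolt shear: A_b = π·1.125²/4 = 0.994 in²; R_n = 54 × 0.994 × 3 × 1 = 161 kips → 0.75 × 161 = 121 kips.
Bearing (1.2 l_c t F_u ≤ 2.4 d t F_u): upper limit = 2.4·1.125·0.625·58 = 97.87 kips.
  Edge l_c = 2.375 − 1.25/2 = 1.75 → r_n = 76.12 kips; interior l_c = 4.125 − 1.25 = 2.875 → r_n = 97.87 kips.
  R_n,bearing = 1·76.12 + 2·97.87 = 271.9 kips → 0.75 × 271.9 = 204 kips.
Bolt shear governs: 121 kips.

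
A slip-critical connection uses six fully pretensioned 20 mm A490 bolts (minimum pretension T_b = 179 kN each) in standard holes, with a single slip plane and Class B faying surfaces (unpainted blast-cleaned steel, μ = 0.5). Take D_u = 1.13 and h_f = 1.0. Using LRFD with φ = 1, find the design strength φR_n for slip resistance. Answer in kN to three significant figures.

R_n = μ · D_u · h_f · T_b · n_s · n_b = 0.5 × 1.13 × 1.0 × 179 × 1 × 6 = 606.8 kN.
Design strength φR_n = 1 × 606.8 = 607 kN.

607 kN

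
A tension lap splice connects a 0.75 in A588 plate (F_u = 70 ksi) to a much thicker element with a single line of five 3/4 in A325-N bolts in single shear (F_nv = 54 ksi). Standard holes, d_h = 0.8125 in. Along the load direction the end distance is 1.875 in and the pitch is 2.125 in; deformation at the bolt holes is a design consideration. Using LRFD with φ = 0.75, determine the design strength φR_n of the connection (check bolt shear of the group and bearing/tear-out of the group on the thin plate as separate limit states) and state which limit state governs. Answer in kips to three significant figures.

89.5 kips (bolt shear governs)

Bolt shear: A_b = π·0.75²/4 = 0.4418 in²; R_n = 54 × 0.4418 × 5 × 1 = 119.3 kips → 0.75 × 119.3 = 89.5 kips.
Bearing (1.2 l_c t F_u ≤ 2.4 d t F_u): upper limit = 2.4·0.75·0.75·70 = 94.5 kips.
  Edge l_c = 1.875 − 0.8125/2 = 1.469 → r_n = 92.53 kips; interior l_c = 2.125 − 0.8125 = 1.312 → r_n = 82.69 kips.
  R_n,bearing = 1·92.53 + 4·82.69 = 423.3 kips → 0.75 × 423.3 = 317 kips.
Bolt shear governs: 89.5 kips.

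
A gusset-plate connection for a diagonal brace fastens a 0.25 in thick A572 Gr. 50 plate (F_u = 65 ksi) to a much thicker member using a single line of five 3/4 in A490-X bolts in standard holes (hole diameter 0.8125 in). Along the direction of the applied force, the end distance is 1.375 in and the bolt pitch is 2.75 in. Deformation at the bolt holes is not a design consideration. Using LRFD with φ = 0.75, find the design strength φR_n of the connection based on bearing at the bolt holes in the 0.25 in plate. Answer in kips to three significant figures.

127 kips

Per bolt r_n = 1.5 l_c t F_u ≤ 3.0 d t F_u; upper limit = 3.0 × 0.75 × 0.25 × 65 = 36.56 kips.
Edge bolt: l_c = 1.375 − 0.8125/2 = 0.9688 in → 1.5 × 0.9688 × 0.25 × 65 = 23.61 → r_n = 23.61 kips.
Interior bolts: l_c = 2.75 − 0.8125 = 1.938 in → 1.5 × 1.938 × 0.25 × 65 = 47.23 → r_n = 36.56 kips.
R_n = 1 × 23.61 + 4 × 36.56 = 169.9 kips.
Design strength φR_n = 0.75 × 169.9 = 127 kips.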